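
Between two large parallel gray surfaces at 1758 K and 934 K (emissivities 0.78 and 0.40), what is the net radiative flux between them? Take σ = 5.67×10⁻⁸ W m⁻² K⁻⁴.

For two large parallel gray plates, q = σ(T₁⁴ − T₂⁴) / (1/ε₁ + 1/ε₂ − 1).
1/ε₁ + 1/ε₂ − 1 = 1/0.78 + 1/0.40 − 1 = 2.782.
T₁⁴ − T₂⁴ = 9.55×10^12 − 7.61×10^11 = 8.79×10^12 K⁴.
q = 5.67×10⁻⁸ × 8.79×10^12 / 2.782 = 1.79×10^5 W/m².

q ≈ 1.79×10^5 W/m²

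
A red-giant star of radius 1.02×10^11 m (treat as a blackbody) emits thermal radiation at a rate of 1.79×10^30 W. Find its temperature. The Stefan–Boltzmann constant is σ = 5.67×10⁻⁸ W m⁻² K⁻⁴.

A = 4πr² = 4π × (1.02×10^11)² = 1.31×10^23 m².
From P = σAT⁴, T = (P / σA)^(1/4) = (1.79×10^30 / (5.67×10⁻⁸ × 1.31×10^23))^(1/4).
T = (2.41×10^14)^(1/4) = 3940 K.

T ≈ 3940 K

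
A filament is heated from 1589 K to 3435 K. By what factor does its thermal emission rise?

ratio ≈ 21.8

P ∝ T⁴, so the ratio is (3435/1589)⁴ = (2.162)⁴ = 21.8.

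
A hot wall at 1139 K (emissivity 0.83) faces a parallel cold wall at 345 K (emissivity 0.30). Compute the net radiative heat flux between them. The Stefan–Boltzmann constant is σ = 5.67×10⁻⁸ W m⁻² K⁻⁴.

q ≈ 26700 W/m²

For two large parallel gray plates, q = σ(T₁⁴ − T₂⁴) / (1/ε₁ + 1/ε₂ − 1).
1/ε₁ + 1/ε₂ − 1 = 1/0.83 + 1/0.30 − 1 = 3.538.
T₁⁴ − T₂⁴ = 1.68×10^12 − 1.42×10^10 = 1.67×10^12 K⁴.
q = 5.67×10⁻⁸ × 1.67×10^12 / 3.538 = 26700 W/m².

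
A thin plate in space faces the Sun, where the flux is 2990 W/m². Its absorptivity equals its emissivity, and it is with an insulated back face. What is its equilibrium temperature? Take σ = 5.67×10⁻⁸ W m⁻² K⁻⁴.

T ≈ 479 K

Absorbed flux αS = emitted flux εσT⁴ (one radiating face); with α = ε, T = (S/σ)^(1/4).
T = (2990 / 5.67×10⁻⁸)^(1/4) = (5.27×10^10)^(1/4).
T = 479 K.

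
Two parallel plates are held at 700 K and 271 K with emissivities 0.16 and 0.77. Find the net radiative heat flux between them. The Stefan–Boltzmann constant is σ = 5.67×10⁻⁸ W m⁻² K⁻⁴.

For two large parallel gray plates, q = σ(T₁⁴ − T₂⁴) / (1/ε₁ + 1/ε₂ − 1).
1/ε₁ + 1/ε₂ − 1 = 1/0.16 + 1/0.77 − 1 = 6.549.
T₁⁴ − T₂⁴ = 2.40×10^11 − 5.39×10^9 = 2.35×10^11 K⁴.
q = 5.67×10⁻⁸ × 2.35×10^11 / 6.549 = 2030 W/m².

q ≈ 2030 W/m²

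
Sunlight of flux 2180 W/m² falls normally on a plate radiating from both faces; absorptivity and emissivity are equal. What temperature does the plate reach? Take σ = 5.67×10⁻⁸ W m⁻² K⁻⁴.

T ≈ 372 K

Absorbed flux αS = emitted flux 2εσT⁴ per unit area; with α = ε this gives T = (S/2σ)^(1/4).
T = (2180 / (2 × 5.67×10⁻⁸))^(1/4) = (1.92×10^10)^(1/4).
T = 372 K.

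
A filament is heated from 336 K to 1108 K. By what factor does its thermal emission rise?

P ∝ T⁴, so the ratio is (1108/336)⁴ = (3.298)⁴ = 118.

ratio ≈ 118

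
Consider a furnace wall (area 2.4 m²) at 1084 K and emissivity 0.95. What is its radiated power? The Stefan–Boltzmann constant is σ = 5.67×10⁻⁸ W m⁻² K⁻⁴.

P ≈ 1.78×10^5 W

Stefan–Boltzmann: P = εσAT⁴ = 0.95 × 5.67×10⁻⁸ × 2.40 × (1084)⁴ = 0.95 × 5.67×10⁻⁸ × 2.40 × 1.38×10^12.
P = 1.78×10^5 W.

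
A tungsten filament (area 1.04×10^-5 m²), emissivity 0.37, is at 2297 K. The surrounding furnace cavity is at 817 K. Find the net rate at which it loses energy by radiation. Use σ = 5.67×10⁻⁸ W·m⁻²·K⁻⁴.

Q = εσA(T⁴ − T_s⁴). T⁴ − T_s⁴ = (2297)⁴ − (817)⁴ = 2.78×10^13 − 4.46×10^11 = 2.74×10^13 K⁴.
Q = 0.37 × 5.67×10⁻⁸ × 1.04×10^-5 × 2.74×10^13 = 5.98 W.

Q ≈ 5.98 W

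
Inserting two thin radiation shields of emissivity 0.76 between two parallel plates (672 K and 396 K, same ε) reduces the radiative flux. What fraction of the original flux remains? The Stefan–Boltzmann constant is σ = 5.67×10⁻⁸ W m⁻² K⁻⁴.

With N identical shields there are N+1 = 3 gaps in series, each with the same radiative resistance, so the flux falls to 1/(N+1) of its unshielded value.

ratio ≈ 0.333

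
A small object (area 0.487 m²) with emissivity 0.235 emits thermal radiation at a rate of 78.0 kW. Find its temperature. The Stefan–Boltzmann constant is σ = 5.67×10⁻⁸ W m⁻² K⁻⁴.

From P = εσAT⁴, T = (P / εσA)^(1/4) = (78000 / (0.235 × 5.67×10⁻⁸ × 0.487))^(1/4).
T = (1.20×10^13)^(1/4) = 1860 K.

T ≈ 1860 K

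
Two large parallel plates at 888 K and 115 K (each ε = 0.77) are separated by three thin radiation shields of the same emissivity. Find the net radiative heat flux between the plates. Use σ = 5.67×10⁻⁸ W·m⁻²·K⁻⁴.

q ≈ 5520 W/m²

Each of the 4 gaps contributes resistance (2/ε − 1) = 2/0.77 − 1 = 1.597; total = 6.390.
q = σ(T₁⁴ − T₂⁴) / 6.390 = 5.67×10⁻⁸ × 6.22×10^11 / 6.390 = 5520 W/m².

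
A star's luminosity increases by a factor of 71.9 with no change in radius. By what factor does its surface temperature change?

P ∝ T⁴ ⇒ T ∝ P^(1/4), so T scales by (71.9)^(1/4) = 2.91.

factor ≈ 2.91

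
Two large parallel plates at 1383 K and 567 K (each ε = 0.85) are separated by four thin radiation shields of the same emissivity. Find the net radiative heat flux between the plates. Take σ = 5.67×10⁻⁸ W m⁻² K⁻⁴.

Each of the 5 gaps contributes resistance (2/ε − 1) = 2/0.85 − 1 = 1.353; total = 6.765.
q = σ(T₁⁴ − T₂⁴) / 6.765 = 5.67×10⁻⁸ × 3.56×10^12 / 6.765 = 29800 W/m².

q ≈ 29800 W/m²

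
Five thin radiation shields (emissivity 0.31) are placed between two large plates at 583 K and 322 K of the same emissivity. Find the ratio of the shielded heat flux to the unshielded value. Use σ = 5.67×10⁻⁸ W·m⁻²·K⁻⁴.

With N identical shields there are N+1 = 6 gaps in series, each with the same radiative resistance, so the flux falls to 1/(N+1) of its unshielded value.

ratio ≈ 0.167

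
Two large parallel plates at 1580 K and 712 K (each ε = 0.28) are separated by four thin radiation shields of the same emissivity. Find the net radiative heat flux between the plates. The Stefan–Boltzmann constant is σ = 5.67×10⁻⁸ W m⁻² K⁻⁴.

q ≈ 11000 W/m²

Each of the 5 gaps contributes resistance (2/ε − 1) = 2/0.28 − 1 = 6.143; total = 30.71.
q = σ(T₁⁴ − T₂⁴) / 30.71 = 5.67×10⁻⁸ × 5.98×10^12 / 30.71 = 11000 W/m².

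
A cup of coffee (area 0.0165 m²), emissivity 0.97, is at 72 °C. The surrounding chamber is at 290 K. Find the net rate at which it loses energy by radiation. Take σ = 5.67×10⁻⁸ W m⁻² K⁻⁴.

Q ≈ 6.44 W

Convert: 72 °C = 345 K.
Q = εσA(T⁴ − T_s⁴). T⁴ − T_s⁴ = (345)⁴ − (290)⁴ = 1.42×10^10 − 7.07×10^9 = 7.09×10^9 K⁴.
Q = 0.97 × 5.67×10⁻⁸ × 0.0165 × 7.09×10^9 = 6.44 W.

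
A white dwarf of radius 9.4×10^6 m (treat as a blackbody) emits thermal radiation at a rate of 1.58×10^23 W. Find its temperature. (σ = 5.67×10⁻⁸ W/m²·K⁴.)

T ≈ 7080 K

A = 4πr² = 4π × (9.4×10^6)² = 1.11×10^15 m².
From P = σAT⁴, T = (P / σA)^(1/4) = (1.58×10^23 / (5.67×10⁻⁸ × 1.11×10^15))^(1/4).
T = (2.51×10^15)^(1/4) = 7080 K.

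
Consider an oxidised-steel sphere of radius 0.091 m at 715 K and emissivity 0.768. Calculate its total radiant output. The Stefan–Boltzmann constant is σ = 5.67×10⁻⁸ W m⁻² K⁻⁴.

A = 4πr² = 4π × (0.091)² = 0.104 m².
Stefan–Boltzmann: P = εσAT⁴ = 0.768 × 5.67×10⁻⁸ × 0.104 × (715)⁴ = 0.768 × 5.67×10⁻⁸ × 0.104 × 2.61×10^11.
P = 1180 W.

P ≈ 1180 W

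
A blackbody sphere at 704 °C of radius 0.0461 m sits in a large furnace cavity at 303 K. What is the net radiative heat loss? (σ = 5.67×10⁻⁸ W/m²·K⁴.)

Q ≈ 1370 W

A = 4πr² = 4π × (0.0461)² = 0.0267 m².
Convert: 704 °C = 977 K.
Q = σA(T⁴ − T_s⁴). T⁴ − T_s⁴ = (977)⁴ − (303)⁴ = 9.11×10^11 − 8.43×10^9 = 9.03×10^11 K⁴.
Q = 5.67×10⁻⁸ × 0.0267 × 9.03×10^11 = 1370 W.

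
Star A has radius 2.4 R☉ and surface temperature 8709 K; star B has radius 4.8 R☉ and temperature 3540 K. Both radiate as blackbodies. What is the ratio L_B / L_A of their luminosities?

L = 4πR²σT⁴ ∝ R²T⁴, so L_B/L_A = (4.8/2.4)² × (3540/8709)⁴ = 4.00 × 0.0273 = 0.109.

L_B/L_A ≈ 0.109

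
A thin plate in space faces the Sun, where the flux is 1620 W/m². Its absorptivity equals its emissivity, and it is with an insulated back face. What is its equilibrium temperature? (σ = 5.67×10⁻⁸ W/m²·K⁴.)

T ≈ 411 K

Absorbed flux αS = emitted flux εσT⁴ (one radiating face); with α = ε, T = (S/σ)^(1/4).
T = (1620 / 5.67×10⁻⁸)^(1/4) = (2.86×10^10)^(1/4).
T = 411 K.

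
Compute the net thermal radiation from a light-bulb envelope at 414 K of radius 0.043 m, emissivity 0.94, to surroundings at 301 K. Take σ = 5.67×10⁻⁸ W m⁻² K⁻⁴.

Q ≈ 26.2 W

A = 4πr² = 4π × (0.043)² = 0.0232 m².
Q = εσA(T⁴ − T_s⁴). T⁴ − T_s⁴ = (414)⁴ − (301)⁴ = 2.94×10^10 − 8.21×10^9 = 2.12×10^10 K⁴.
Q = 0.94 × 5.67×10⁻⁸ × 0.0232 × 2.12×10^10 = 26.2 W.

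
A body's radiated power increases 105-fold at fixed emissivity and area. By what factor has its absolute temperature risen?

P ∝ T⁴ ⇒ T ∝ P^(1/4), so T scales by (105)^(1/4) = 3.20.

factor ≈ 3.20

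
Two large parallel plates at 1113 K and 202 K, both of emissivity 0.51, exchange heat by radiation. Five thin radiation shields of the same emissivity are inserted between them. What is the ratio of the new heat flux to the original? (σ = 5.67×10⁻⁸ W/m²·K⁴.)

With N identical shields there are N+1 = 6 gaps in series, each with the same radiative resistance, so the flux falls to 1/(N+1) of its unshielded value.

ratio ≈ 0.167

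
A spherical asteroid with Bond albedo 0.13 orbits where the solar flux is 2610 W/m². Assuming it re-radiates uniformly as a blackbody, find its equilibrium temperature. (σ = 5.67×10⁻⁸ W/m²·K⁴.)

T ≈ 316 K

Power absorbed = (1−a)S·πR²; power emitted = 4πR²σT⁴. Equating and cancelling πR²:
T = ((1−a)S / 4σ)^(1/4) = (2270 / (4 × 5.67×10⁻⁸))^(1/4) = (1.00×10^10)^(1/4).
T = 316 K.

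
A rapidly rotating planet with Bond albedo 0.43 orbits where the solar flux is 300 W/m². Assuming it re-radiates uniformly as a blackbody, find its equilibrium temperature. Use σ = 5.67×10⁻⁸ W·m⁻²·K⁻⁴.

Power absorbed = (1−a)S·πR²; power emitted = 4πR²σT⁴. Equating and cancelling πR²:
T = ((1−a)S / 4σ)^(1/4) = (171 / (4 × 5.67×10⁻⁸))^(1/4) = (7.54×10^8)^(1/4).
T = 166 K.

T ≈ 166 K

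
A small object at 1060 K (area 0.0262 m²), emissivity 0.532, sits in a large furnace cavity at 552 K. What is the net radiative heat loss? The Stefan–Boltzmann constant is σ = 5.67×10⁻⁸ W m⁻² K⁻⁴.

Q = εσA(T⁴ − T_s⁴). T⁴ − T_s⁴ = (1060)⁴ − (552)⁴ = 1.26×10^12 − 9.28×10^10 = 1.17×10^12 K⁴.
Q = 0.532 × 5.67×10⁻⁸ × 0.0262 × 1.17×10^12 = 924 W.

Q ≈ 924 W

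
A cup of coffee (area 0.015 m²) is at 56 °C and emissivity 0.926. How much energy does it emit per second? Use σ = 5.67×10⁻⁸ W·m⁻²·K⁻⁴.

56 °C = 329 K.
Stefan–Boltzmann: P = εσAT⁴ = 0.926 × 5.67×10⁻⁸ × 0.0150 × (329)⁴ = 0.926 × 5.67×10⁻⁸ × 0.0150 × 1.17×10^10.
P = 9.23 W.

P ≈ 9.23 W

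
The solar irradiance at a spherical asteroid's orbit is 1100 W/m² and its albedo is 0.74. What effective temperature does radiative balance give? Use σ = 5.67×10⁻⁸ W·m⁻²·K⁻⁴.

Power absorbed = (1−a)S·πR²; power emitted = 4πR²σT⁴. Equating and cancelling πR²:
T = ((1−a)S / 4σ)^(1/4) = (286 / (4 × 5.67×10⁻⁸))^(1/4) = (1.26×10^9)^(1/4).
T = 188 K.

T ≈ 188 K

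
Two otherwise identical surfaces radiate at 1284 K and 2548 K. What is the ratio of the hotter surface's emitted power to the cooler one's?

ratio ≈ 15.5

P ∝ T⁴, so the ratio is (2548/1284)⁴ = (1.984)⁴ = 15.5.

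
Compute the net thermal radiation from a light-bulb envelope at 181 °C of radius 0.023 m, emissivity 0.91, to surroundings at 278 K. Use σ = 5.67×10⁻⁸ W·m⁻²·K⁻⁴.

A = 4πr² = 4π × (0.023)² = 6.65×10^-3 m².
Convert: 181 °C = 454 K.
Q = εσA(T⁴ − T_s⁴). T⁴ − T_s⁴ = (454)⁴ − (278)⁴ = 4.25×10^10 − 5.97×10^9 = 3.65×10^10 K⁴.
Q = 0.91 × 5.67×10⁻⁸ × 6.65×10^-3 × 3.65×10^10 = 12.5 W.

Q ≈ 12.5 W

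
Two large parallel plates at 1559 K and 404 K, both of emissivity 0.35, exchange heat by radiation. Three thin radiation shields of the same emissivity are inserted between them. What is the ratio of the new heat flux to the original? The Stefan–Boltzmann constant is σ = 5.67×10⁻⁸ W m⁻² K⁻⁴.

With N identical shields there are N+1 = 4 gaps in series, each with the same radiative resistance, so the flux falls to 1/(N+1) of its unshielded value.

ratio ≈ 0.250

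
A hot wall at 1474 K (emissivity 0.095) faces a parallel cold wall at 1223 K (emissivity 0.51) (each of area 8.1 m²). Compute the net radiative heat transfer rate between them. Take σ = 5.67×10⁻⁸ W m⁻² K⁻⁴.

For two large parallel gray plates, q = σ(T₁⁴ − T₂⁴) / (1/ε₁ + 1/ε₂ − 1).
1/ε₁ + 1/ε₂ − 1 = 1/0.095 + 1/0.51 − 1 = 11.49.
T₁⁴ − T₂⁴ = 4.72×10^12 − 2.24×10^12 = 2.48×10^12 K⁴.
q = 5.67×10⁻⁸ × 2.48×10^12 / 11.49 = 12300 W/m².
Q = q·A = 12300 × 8.1 = 99300 W.

Q ≈ 99300 W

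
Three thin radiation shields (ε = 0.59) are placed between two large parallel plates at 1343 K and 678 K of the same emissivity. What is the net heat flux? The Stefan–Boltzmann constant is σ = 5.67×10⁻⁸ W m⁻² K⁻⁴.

q ≈ 18000 W/m²

Each of the 4 gaps contributes resistance (2/ε − 1) = 2/0.59 − 1 = 2.390; total = 9.559.
q = σ(T₁⁴ − T₂⁴) / 9.559 = 5.67×10⁻⁸ × 3.04×10^12 / 9.559 = 18000 W/m².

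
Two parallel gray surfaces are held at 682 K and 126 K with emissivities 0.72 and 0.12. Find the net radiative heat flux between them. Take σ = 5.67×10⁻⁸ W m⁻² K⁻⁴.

For two large parallel gray plates, q = σ(T₁⁴ − T₂⁴) / (1/ε₁ + 1/ε₂ − 1).
1/ε₁ + 1/ε₂ − 1 = 1/0.72 + 1/0.12 − 1 = 8.722.
T₁⁴ − T₂⁴ = 2.16×10^11 − 2.52×10^8 = 2.16×10^11 K⁴.
q = 5.67×10⁻⁸ × 2.16×10^11 / 8.722 = 1400 W/m².

q ≈ 1400 W/m²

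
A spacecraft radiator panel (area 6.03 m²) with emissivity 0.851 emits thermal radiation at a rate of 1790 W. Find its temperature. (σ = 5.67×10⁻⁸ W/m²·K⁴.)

T ≈ 280 K

From P = εσAT⁴, T = (P / εσA)^(1/4) = (1790 / (0.851 × 5.67×10⁻⁸ × 6.03))^(1/4).
T = (6.15×10^9)^(1/4) = 280 K.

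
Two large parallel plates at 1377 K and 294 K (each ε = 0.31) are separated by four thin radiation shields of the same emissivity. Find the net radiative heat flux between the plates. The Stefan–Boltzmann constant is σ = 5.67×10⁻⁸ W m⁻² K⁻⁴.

q ≈ 7460 W/m²

Each of the 5 gaps contributes resistance (2/ε − 1) = 2/0.31 − 1 = 5.452; total = 27.26.
q = σ(T₁⁴ − T₂⁴) / 27.26 = 5.67×10⁻⁸ × 3.59×10^12 / 27.26 = 7460 W/m².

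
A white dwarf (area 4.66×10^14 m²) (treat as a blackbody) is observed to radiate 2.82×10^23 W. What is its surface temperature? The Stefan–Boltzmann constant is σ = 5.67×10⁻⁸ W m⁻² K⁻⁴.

From P = σAT⁴, T = (P / σA)^(1/4) = (2.82×10^23 / (5.67×10⁻⁸ × 4.66×10^14))^(1/4).
T = (1.07×10^16)^(1/4) = 10200 K.

T ≈ 10200 K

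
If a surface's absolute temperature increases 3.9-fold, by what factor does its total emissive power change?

factor ≈ 231

P ∝ T⁴, so the power scales as (3.9)⁴ = 231.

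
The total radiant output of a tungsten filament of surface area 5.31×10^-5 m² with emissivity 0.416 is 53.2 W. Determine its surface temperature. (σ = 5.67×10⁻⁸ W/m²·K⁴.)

T ≈ 2550 K

From P = εσAT⁴, T = (P / εσA)^(1/4) = (53.2 / (0.416 × 5.67×10⁻⁸ × 5.31×10^-5))^(1/4).
T = (4.25×10^13)^(1/4) = 2550 K.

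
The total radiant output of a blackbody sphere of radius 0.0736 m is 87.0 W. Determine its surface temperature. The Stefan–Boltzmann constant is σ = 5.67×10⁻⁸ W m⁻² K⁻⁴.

A = 4πr² = 4π × (0.0736)² = 0.0681 m².
From P = σAT⁴, T = (P / σA)^(1/4) = (87.0 / (5.67×10⁻⁸ × 0.0681))^(1/4).
T = (2.25×10^10)^(1/4) = 387 K.

T ≈ 387 K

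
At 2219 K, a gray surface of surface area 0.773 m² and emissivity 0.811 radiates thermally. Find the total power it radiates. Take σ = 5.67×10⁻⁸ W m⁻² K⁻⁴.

Stefan–Boltzmann: P = εσAT⁴ = 0.811 × 5.67×10⁻⁸ × 0.773 × (2219)⁴ = 0.811 × 5.67×10⁻⁸ × 0.773 × 2.42×10^13.
P = 8.62×10^5 W.

P ≈ 8.62×10^5 W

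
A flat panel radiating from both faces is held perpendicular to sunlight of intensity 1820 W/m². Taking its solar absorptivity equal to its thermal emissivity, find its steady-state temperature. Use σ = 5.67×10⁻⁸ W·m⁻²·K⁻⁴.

Absorbed flux αS = emitted flux 2εσT⁴ per unit area; with α = ε this gives T = (S/2σ)^(1/4).
T = (1820 / (2 × 5.67×10⁻⁸))^(1/4) = (1.60×10^10)^(1/4).
T = 356 K.

T ≈ 356 K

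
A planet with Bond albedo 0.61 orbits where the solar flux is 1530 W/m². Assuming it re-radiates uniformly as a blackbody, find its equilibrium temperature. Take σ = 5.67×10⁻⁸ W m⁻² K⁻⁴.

Power absorbed = (1−a)S·πR²; power emitted = 4πR²σT⁴. Equating and cancelling πR²:
T = ((1−a)S / 4σ)^(1/4) = (597 / (4 × 5.67×10⁻⁸))^(1/4) = (2.63×10^9)^(1/4).
T = 226 K.

T ≈ 226 K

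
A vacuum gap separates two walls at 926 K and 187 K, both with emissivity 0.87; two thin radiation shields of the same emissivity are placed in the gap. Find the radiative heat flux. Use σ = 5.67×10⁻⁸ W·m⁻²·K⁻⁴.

q ≈ 10700 W/m²

Each of the 3 gaps contributes resistance (2/ε − 1) = 2/0.87 − 1 = 1.299; total = 3.897.
q = σ(T₁⁴ − T₂⁴) / 3.897 = 5.67×10⁻⁸ × 7.34×10^11 / 3.897 = 10700 W/m².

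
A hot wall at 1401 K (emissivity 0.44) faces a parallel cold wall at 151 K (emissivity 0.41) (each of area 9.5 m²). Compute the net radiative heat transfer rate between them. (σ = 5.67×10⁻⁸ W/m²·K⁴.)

Q ≈ 5.59×10^5 W

For two large parallel gray plates, q = σ(T₁⁴ − T₂⁴) / (1/ε₁ + 1/ε₂ − 1).
1/ε₁ + 1/ε₂ − 1 = 1/0.44 + 1/0.41 − 1 = 3.712.
T₁⁴ − T₂⁴ = 3.85×10^12 − 5.20×10^8 = 3.85×10^12 K⁴.
q = 5.67×10⁻⁸ × 3.85×10^12 / 3.712 = 58800 W/m².
Q = q·A = 58800 × 9.5 = 5.59×10^5 W.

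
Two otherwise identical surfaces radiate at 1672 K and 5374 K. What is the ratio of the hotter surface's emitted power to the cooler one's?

P ∝ T⁴, so the ratio is (5374/1672)⁴ = (3.214)⁴ = 107.

ratio ≈ 107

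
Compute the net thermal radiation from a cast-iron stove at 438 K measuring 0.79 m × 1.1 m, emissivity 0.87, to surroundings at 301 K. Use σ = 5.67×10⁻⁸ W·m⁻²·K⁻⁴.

Q ≈ 1230 W

A = 0.79 × 1.1 = 0.869 m².
Q = εσA(T⁴ − T_s⁴). T⁴ − T_s⁴ = (438)⁴ − (301)⁴ = 3.68×10^10 − 8.21×10^9 = 2.86×10^10 K⁴.
Q = 0.87 × 5.67×10⁻⁸ × 0.869 × 2.86×10^10 = 1230 W.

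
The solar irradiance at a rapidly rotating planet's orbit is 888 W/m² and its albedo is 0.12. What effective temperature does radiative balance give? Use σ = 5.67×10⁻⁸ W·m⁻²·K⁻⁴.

Power absorbed = (1−a)S·πR²; power emitted = 4πR²σT⁴. Equating and cancelling πR²:
T = ((1−a)S / 4σ)^(1/4) = (781 / (4 × 5.67×10⁻⁸))^(1/4) = (3.45×10^9)^(1/4).
T = 242 K.

T ≈ 242 K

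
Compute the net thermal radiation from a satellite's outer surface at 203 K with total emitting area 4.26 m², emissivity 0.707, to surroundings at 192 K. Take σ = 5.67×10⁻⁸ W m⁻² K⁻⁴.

Q ≈ 57.9 W

Q = εσA(T⁴ − T_s⁴). T⁴ − T_s⁴ = (203)⁴ − (192)⁴ = 1.70×10^9 − 1.36×10^9 = 3.39×10^8 K⁴.
Q = 0.707 × 5.67×10⁻⁸ × 4.26 × 3.39×10^8 = 57.9 W.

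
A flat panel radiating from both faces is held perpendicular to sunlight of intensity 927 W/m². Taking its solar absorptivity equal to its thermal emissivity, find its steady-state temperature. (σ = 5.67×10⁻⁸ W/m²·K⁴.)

Absorbed flux αS = emitted flux 2εσT⁴ per unit area; with α = ε this gives T = (S/2σ)^(1/4).
T = (927 / (2 × 5.67×10⁻⁸))^(1/4) = (8.17×10^9)^(1/4).
T = 301 K.

T ≈ 301 K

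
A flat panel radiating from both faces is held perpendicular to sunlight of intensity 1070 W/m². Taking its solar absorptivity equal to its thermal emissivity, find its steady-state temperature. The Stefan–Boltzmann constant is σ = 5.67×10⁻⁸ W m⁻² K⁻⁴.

T ≈ 312 K

Absorbed flux αS = emitted flux 2εσT⁴ per unit area; with α = ε this gives T = (S/2σ)^(1/4).
T = (1070 / (2 × 5.67×10⁻⁸))^(1/4) = (9.44×10^9)^(1/4).
T = 312 K.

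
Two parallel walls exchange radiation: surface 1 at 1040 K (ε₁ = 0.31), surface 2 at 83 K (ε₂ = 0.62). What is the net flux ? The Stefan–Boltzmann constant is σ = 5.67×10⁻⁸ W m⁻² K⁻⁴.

q ≈ 17300 W/m²

For two large parallel gray plates, q = σ(T₁⁴ − T₂⁴) / (1/ε₁ + 1/ε₂ − 1).
1/ε₁ + 1/ε₂ − 1 = 1/0.31 + 1/0.62 − 1 = 3.839.
T₁⁴ − T₂⁴ = 1.17×10^12 − 4.75×10^7 = 1.17×10^12 K⁴.
q = 5.67×10⁻⁸ × 1.17×10^12 / 3.839 = 17300 W/m².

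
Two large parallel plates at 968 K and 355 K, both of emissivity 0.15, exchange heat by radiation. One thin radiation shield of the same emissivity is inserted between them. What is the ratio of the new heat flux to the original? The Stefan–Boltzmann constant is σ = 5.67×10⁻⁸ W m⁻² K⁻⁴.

With N identical shields there are N+1 = 2 gaps in series, each with the same radiative resistance, so the flux falls to 1/(N+1) of its unshielded value.

ratio ≈ 0.500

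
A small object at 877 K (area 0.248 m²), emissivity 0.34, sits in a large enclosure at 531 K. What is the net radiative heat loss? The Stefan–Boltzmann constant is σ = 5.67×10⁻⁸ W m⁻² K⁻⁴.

Q ≈ 2450 W

Q = εσA(T⁴ − T_s⁴). T⁴ − T_s⁴ = (877)⁴ − (531)⁴ = 5.92×10^11 − 7.95×10^10 = 5.12×10^11 K⁴.
Q = 0.34 × 5.67×10⁻⁸ × 0.248 × 5.12×10^11 = 2450 W.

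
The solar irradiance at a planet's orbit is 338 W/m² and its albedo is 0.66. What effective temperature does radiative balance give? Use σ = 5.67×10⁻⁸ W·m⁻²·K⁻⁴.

Power absorbed = (1−a)S·πR²; power emitted = 4πR²σT⁴. Equating and cancelling πR²:
T = ((1−a)S / 4σ)^(1/4) = (115 / (4 × 5.67×10⁻⁸))^(1/4) = (5.07×10^8)^(1/4).
T = 150 K.

T ≈ 150 K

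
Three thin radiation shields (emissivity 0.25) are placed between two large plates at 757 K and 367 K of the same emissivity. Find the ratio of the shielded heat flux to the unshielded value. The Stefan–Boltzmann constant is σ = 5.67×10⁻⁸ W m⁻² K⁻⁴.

ratio ≈ 0.250

With N identical shields there are N+1 = 4 gaps in series, each with the same radiative resistance, so the flux falls to 1/(N+1) of its unshielded value.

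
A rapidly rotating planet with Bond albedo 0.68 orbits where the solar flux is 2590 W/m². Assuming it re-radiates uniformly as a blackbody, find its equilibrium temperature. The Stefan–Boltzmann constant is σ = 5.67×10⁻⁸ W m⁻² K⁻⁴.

Power absorbed = (1−a)S·πR²; power emitted = 4πR²σT⁴. Equating and cancelling πR²:
T = ((1−a)S / 4σ)^(1/4) = (829 / (4 × 5.67×10⁻⁸))^(1/4) = (3.65×10^9)^(1/4).
T = 246 K.

T ≈ 246 K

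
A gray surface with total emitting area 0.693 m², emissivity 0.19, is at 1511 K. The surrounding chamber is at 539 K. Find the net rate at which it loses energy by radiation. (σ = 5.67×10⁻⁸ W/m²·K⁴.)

Q ≈ 38300 W

Q = εσA(T⁴ − T_s⁴). T⁴ − T_s⁴ = (1511)⁴ − (539)⁴ = 5.21×10^12 − 8.44×10^10 = 5.13×10^12 K⁴.
Q = 0.19 × 5.67×10⁻⁸ × 0.693 × 5.13×10^12 = 38300 W.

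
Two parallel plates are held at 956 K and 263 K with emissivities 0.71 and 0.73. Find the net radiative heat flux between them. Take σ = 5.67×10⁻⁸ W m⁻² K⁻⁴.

For two large parallel gray plates, q = σ(T₁⁴ − T₂⁴) / (1/ε₁ + 1/ε₂ − 1).
1/ε₁ + 1/ε₂ − 1 = 1/0.71 + 1/0.73 − 1 = 1.778.
T₁⁴ − T₂⁴ = 8.35×10^11 − 4.78×10^9 = 8.30×10^11 K⁴.
q = 5.67×10⁻⁸ × 8.30×10^11 / 1.778 = 26500 W/m².

q ≈ 26500 W/m²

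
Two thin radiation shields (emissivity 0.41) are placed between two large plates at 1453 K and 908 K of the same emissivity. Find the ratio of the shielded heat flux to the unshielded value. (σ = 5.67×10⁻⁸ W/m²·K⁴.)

With N identical shields there are N+1 = 3 gaps in series, each with the same radiative resistance, so the flux falls to 1/(N+1) of its unshielded value.

ratio ≈ 0.333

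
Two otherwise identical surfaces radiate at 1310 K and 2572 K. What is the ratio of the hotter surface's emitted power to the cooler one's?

ratio ≈ 14.9

P ∝ T⁴, so the ratio is (2572/1310)⁴ = (1.963)⁴ = 14.9.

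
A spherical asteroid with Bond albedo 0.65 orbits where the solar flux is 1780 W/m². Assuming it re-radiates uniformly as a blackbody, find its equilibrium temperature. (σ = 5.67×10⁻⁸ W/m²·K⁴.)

T ≈ 229 K

Power absorbed = (1−a)S·πR²; power emitted = 4πR²σT⁴. Equating and cancelling πR²:
T = ((1−a)S / 4σ)^(1/4) = (623 / (4 × 5.67×10⁻⁸))^(1/4) = (2.75×10^9)^(1/4).
T = 229 K.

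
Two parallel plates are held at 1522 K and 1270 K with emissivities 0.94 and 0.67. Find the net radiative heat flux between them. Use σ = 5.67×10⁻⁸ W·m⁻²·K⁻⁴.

For two large parallel gray plates, q = σ(T₁⁴ − T₂⁴) / (1/ε₁ + 1/ε₂ − 1).
1/ε₁ + 1/ε₂ − 1 = 1/0.94 + 1/0.67 − 1 = 1.556.
T₁⁴ − T₂⁴ = 5.37×10^12 − 2.60×10^12 = 2.76×10^12 K⁴.
q = 5.67×10⁻⁸ × 2.76×10^12 / 1.556 = 1.01×10^5 W/m².

q ≈ 1.01×10^5 W/m²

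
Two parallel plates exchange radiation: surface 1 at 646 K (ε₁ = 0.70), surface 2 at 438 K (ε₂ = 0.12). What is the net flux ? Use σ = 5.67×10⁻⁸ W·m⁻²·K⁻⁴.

q ≈ 889 W/m²

For two large parallel gray plates, q = σ(T₁⁴ − T₂⁴) / (1/ε₁ + 1/ε₂ − 1).
1/ε₁ + 1/ε₂ − 1 = 1/0.70 + 1/0.12 − 1 = 8.762.
T₁⁴ − T₂⁴ = 1.74×10^11 − 3.68×10^10 = 1.37×10^11 K⁴.
q = 5.67×10⁻⁸ × 1.37×10^11 / 8.762 = 889 W/m².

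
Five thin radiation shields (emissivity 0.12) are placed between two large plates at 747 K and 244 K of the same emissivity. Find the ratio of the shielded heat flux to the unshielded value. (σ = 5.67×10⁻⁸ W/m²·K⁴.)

With N identical shields there are N+1 = 6 gaps in series, each with the same radiative resistance, so the flux falls to 1/(N+1) of its unshielded value.

ratio ≈ 0.167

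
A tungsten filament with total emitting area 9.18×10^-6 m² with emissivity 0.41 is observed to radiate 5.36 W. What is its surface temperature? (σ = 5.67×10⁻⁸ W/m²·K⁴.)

From P = εσAT⁴, T = (P / εσA)^(1/4) = (5.36 / (0.41 × 5.67×10⁻⁸ × 9.18×10^-6))^(1/4).
T = (2.51×10^13)^(1/4) = 2240 K.

T ≈ 2240 K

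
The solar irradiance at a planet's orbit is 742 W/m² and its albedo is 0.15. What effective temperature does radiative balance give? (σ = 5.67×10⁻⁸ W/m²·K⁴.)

T ≈ 230 K

Power absorbed = (1−a)S·πR²; power emitted = 4πR²σT⁴. Equating and cancelling πR²:
T = ((1−a)S / 4σ)^(1/4) = (631 / (4 × 5.67×10⁻⁸))^(1/4) = (2.78×10^9)^(1/4).
T = 230 K.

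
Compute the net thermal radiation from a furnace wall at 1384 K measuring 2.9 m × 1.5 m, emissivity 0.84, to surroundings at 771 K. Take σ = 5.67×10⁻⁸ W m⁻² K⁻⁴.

Q ≈ 6.87×10^5 W

A = 2.9 × 1.5 = 4.35 m².
Q = εσA(T⁴ − T_s⁴). T⁴ − T_s⁴ = (1384)⁴ − (771)⁴ = 3.67×10^12 − 3.53×10^11 = 3.32×10^12 K⁴.
Q = 0.84 × 5.67×10⁻⁸ × 4.35 × 3.32×10^12 = 6.87×10^5 W.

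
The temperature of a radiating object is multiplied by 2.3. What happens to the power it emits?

factor ≈ 28.0

P ∝ T⁴, so the power scales as (2.3)⁴ = 28.0.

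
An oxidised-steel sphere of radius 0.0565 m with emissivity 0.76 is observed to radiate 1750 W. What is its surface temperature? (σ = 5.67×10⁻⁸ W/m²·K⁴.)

A = 4πr² = 4π × (0.0565)² = 0.0401 m².
From P = εσAT⁴, T = (P / εσA)^(1/4) = (1750 / (0.76 × 5.67×10⁻⁸ × 0.0401))^(1/4).
T = (1.01×10^12)^(1/4) = 1000 K.

T ≈ 1000 K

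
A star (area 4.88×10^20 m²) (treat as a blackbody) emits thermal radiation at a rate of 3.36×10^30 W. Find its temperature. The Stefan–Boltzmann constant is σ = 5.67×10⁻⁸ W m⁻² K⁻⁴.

T ≈ 18700 K

From P = σAT⁴, T = (P / σA)^(1/4) = (3.36×10^30 / (5.67×10⁻⁸ × 4.88×10^20))^(1/4).
T = (1.21×10^17)^(1/4) = 18700 K.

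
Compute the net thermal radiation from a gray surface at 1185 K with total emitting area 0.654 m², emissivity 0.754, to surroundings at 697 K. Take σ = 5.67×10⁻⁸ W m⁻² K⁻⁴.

Q ≈ 48500 W

Q = εσA(T⁴ − T_s⁴). T⁴ − T_s⁴ = (1185)⁴ − (697)⁴ = 1.97×10^12 − 2.36×10^11 = 1.74×10^12 K⁴.
Q = 0.754 × 5.67×10⁻⁸ × 0.654 × 1.74×10^12 = 48500 W.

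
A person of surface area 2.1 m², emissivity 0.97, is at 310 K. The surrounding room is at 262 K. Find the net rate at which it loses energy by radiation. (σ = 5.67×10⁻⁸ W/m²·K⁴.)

Q ≈ 522 W

Q = εσA(T⁴ − T_s⁴). T⁴ − T_s⁴ = (310)⁴ − (262)⁴ = 9.24×10^9 − 4.71×10^9 = 4.52×10^9 K⁴.
Q = 0.97 × 5.67×10⁻⁸ × 2.10 × 4.52×10^9 = 522 W.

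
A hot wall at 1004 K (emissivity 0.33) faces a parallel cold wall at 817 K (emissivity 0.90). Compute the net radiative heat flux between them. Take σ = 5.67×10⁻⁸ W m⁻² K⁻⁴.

For two large parallel gray plates, q = σ(T₁⁴ − T₂⁴) / (1/ε₁ + 1/ε₂ − 1).
1/ε₁ + 1/ε₂ − 1 = 1/0.33 + 1/0.90 − 1 = 3.141.
T₁⁴ − T₂⁴ = 1.02×10^12 − 4.46×10^11 = 5.71×10^11 K⁴.
q = 5.67×10⁻⁸ × 5.71×10^11 / 3.141 = 10300 W/m².

q ≈ 10300 W/m²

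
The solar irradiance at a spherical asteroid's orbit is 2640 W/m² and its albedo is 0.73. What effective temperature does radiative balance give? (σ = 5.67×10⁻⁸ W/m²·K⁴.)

Power absorbed = (1−a)S·πR²; power emitted = 4πR²σT⁴. Equating and cancelling πR²:
T = ((1−a)S / 4σ)^(1/4) = (713 / (4 × 5.67×10⁻⁸))^(1/4) = (3.14×10^9)^(1/4).
T = 237 K.

T ≈ 237 K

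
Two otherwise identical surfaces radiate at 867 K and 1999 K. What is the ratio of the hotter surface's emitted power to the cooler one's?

P ∝ T⁴, so the ratio is (1999/867)⁴ = (2.306)⁴ = 28.3.

ratio ≈ 28.3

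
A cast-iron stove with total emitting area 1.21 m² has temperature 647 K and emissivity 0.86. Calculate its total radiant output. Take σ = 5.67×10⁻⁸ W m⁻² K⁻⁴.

P = εσAT⁴ = 0.86 × 5.67×10⁻⁸ × 1.21 × (647)⁴ = 0.86 × 5.67×10⁻⁸ × 1.21 × 1.75×10^11.
P = 10300 W.

P ≈ 10300 W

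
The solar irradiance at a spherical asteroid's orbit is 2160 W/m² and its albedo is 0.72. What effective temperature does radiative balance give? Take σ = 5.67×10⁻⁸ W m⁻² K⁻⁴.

T ≈ 227 K

Power absorbed = (1−a)S·πR²; power emitted = 4πR²σT⁴. Equating and cancelling πR²:
T = ((1−a)S / 4σ)^(1/4) = (605 / (4 × 5.67×10⁻⁸))^(1/4) = (2.67×10^9)^(1/4).
T = 227 K.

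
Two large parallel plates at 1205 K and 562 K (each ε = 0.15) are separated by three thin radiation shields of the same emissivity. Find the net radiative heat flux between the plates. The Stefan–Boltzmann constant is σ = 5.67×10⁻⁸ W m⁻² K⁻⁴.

q ≈ 2310 W/m²

Each of the 4 gaps contributes resistance (2/ε − 1) = 2/0.15 − 1 = 12.33; total = 49.33.
q = σ(T₁⁴ − T₂⁴) / 49.33 = 5.67×10⁻⁸ × 2.01×10^12 / 49.33 = 2310 W/m².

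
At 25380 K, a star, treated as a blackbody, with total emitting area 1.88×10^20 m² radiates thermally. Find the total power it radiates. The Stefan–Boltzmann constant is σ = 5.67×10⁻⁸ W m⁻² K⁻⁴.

P ≈ 4.42×10^30 W

P = σAT⁴ = 5.67×10⁻⁸ × 1.88×10^20 × (25380)⁴ = 5.67×10⁻⁸ × 1.88×10^20 × 4.15×10^17.
P = 4.42×10^30 W.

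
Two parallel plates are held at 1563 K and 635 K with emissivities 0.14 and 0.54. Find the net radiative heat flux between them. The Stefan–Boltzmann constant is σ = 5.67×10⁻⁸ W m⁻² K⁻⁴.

q ≈ 41200 W/m²

For two large parallel gray plates, q = σ(T₁⁴ − T₂⁴) / (1/ε₁ + 1/ε₂ − 1).
1/ε₁ + 1/ε₂ − 1 = 1/0.14 + 1/0.54 − 1 = 7.995.
T₁⁴ − T₂⁴ = 5.97×10^12 − 1.63×10^11 = 5.81×10^12 K⁴.
q = 5.67×10⁻⁸ × 5.81×10^12 / 7.995 = 41200 W/m².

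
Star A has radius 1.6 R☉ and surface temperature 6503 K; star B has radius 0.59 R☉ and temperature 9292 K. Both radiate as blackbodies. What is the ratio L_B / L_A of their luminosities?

L = 4πR²σT⁴ ∝ R²T⁴, so L_B/L_A = (0.59/1.6)² × (9292/6503)⁴ = 0.136 × 4.17 = 0.567.

L_B/L_A ≈ 0.567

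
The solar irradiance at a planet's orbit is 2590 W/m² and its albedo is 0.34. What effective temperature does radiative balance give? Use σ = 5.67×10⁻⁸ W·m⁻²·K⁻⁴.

T ≈ 295 K

Power absorbed = (1−a)S·πR²; power emitted = 4πR²σT⁴. Equating and cancelling πR²:
T = ((1−a)S / 4σ)^(1/4) = (1710 / (4 × 5.67×10⁻⁸))^(1/4) = (7.54×10^9)^(1/4).
T = 295 K.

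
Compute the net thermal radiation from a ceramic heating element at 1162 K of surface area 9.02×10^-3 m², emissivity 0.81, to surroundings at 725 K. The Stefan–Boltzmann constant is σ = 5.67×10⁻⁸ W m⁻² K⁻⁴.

Q ≈ 641 W

Q = εσA(T⁴ − T_s⁴). T⁴ − T_s⁴ = (1162)⁴ − (725)⁴ = 1.82×10^12 − 2.76×10^11 = 1.55×10^12 K⁴.
Q = 0.81 × 5.67×10⁻⁸ × 9.02×10^-3 × 1.55×10^12 = 641 W.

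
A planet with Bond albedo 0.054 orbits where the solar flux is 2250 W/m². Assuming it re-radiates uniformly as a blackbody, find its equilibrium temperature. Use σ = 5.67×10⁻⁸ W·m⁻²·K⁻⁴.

T ≈ 311 K

Power absorbed = (1−a)S·πR²; power emitted = 4πR²σT⁴. Equating and cancelling πR²:
T = ((1−a)S / 4σ)^(1/4) = (2130 / (4 × 5.67×10⁻⁸))^(1/4) = (9.38×10^9)^(1/4).
T = 311 K.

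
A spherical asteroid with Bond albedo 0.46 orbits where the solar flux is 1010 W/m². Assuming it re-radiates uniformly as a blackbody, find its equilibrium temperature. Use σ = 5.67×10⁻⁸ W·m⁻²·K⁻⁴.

T ≈ 221 K

Power absorbed = (1−a)S·πR²; power emitted = 4πR²σT⁴. Equating and cancelling πR²:
T = ((1−a)S / 4σ)^(1/4) = (545 / (4 × 5.67×10⁻⁸))^(1/4) = (2.40×10^9)^(1/4).
T = 221 K.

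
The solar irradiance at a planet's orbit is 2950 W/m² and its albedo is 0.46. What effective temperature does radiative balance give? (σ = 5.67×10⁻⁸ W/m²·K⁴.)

T ≈ 289 K

Power absorbed = (1−a)S·πR²; power emitted = 4πR²σT⁴. Equating and cancelling πR²:
T = ((1−a)S / 4σ)^(1/4) = (1590 / (4 × 5.67×10⁻⁸))^(1/4) = (7.02×10^9)^(1/4).
T = 289 K.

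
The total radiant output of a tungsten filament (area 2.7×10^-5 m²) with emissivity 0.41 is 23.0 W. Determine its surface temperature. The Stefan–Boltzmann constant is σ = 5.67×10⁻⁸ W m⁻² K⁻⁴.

T ≈ 2460 K

From P = εσAT⁴, T = (P / εσA)^(1/4) = (23.0 / (0.41 × 5.67×10⁻⁸ × 2.70×10^-5))^(1/4).
T = (3.66×10^13)^(1/4) = 2460 K.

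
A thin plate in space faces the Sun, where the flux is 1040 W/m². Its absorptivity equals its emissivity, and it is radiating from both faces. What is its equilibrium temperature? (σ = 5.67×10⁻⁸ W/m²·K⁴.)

T ≈ 309 K

Absorbed flux αS = emitted flux 2εσT⁴ per unit area; with α = ε this gives T = (S/2σ)^(1/4).
T = (1040 / (2 × 5.67×10⁻⁸))^(1/4) = (9.17×10^9)^(1/4).
T = 309 K.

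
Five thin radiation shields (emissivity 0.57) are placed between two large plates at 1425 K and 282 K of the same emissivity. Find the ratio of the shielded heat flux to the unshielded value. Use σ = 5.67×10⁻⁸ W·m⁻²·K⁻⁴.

With N identical shields there are N+1 = 6 gaps in series, each with the same radiative resistance, so the flux falls to 1/(N+1) of its unshielded value.

ratio ≈ 0.167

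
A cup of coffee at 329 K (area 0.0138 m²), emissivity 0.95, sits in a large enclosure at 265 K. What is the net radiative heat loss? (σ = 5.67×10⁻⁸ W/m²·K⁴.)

Q ≈ 5.04 W

Q = εσA(T⁴ − T_s⁴). T⁴ − T_s⁴ = (329)⁴ − (265)⁴ = 1.17×10^10 − 4.93×10^9 = 6.78×10^9 K⁴.
Q = 0.95 × 5.67×10⁻⁸ × 0.0138 × 6.78×10^9 = 5.04 W.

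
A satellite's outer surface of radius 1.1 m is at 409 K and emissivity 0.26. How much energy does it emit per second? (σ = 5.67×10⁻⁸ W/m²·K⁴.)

A = 4πr² = 4π × (1.1)² = 15.2 m².
P = εσAT⁴ = 0.26 × 5.67×10⁻⁸ × 15.2 × (409)⁴ = 0.26 × 5.67×10⁻⁸ × 15.2 × 2.80×10^10.
P = 6270 W.

P ≈ 6270 W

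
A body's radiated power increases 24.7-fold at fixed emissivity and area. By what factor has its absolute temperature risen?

P ∝ T⁴ ⇒ T ∝ P^(1/4), so T scales by (24.7)^(1/4) = 2.23.

factor ≈ 2.23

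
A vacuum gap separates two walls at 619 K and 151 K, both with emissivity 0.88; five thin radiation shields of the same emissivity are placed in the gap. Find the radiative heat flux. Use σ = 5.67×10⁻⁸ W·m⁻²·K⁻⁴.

Each of the 6 gaps contributes resistance (2/ε − 1) = 2/0.88 − 1 = 1.273; total = 7.636.
q = σ(T₁⁴ − T₂⁴) / 7.636 = 5.67×10⁻⁸ × 1.46×10^11 / 7.636 = 1090 W/m².

q ≈ 1090 W/m²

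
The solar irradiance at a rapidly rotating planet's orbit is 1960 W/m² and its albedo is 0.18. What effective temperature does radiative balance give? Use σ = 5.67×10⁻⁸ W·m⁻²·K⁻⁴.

Power absorbed = (1−a)S·πR²; power emitted = 4πR²σT⁴. Equating and cancelling πR²:
T = ((1−a)S / 4σ)^(1/4) = (1610 / (4 × 5.67×10⁻⁸))^(1/4) = (7.09×10^9)^(1/4).
T = 290 K.

T ≈ 290 K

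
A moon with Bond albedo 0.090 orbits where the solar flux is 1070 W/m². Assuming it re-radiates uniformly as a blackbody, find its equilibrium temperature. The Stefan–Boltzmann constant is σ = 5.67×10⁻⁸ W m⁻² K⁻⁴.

T ≈ 256 K

Power absorbed = (1−a)S·πR²; power emitted = 4πR²σT⁴. Equating and cancelling πR²:
T = ((1−a)S / 4σ)^(1/4) = (974 / (4 × 5.67×10⁻⁸))^(1/4) = (4.29×10^9)^(1/4).
T = 256 K.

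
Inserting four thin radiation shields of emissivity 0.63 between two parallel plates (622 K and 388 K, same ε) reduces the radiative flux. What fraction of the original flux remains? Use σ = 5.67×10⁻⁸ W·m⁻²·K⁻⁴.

ratio ≈ 0.200

With N identical shields there are N+1 = 5 gaps in series, each with the same radiative resistance, so the flux falls to 1/(N+1) of its unshielded value.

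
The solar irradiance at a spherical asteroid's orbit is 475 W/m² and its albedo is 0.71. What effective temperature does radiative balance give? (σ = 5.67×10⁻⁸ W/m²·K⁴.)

T ≈ 157 K

Power absorbed = (1−a)S·πR²; power emitted = 4πR²σT⁴. Equating and cancelling πR²:
T = ((1−a)S / 4σ)^(1/4) = (138 / (4 × 5.67×10⁻⁸))^(1/4) = (6.07×10^8)^(1/4).
T = 157 K.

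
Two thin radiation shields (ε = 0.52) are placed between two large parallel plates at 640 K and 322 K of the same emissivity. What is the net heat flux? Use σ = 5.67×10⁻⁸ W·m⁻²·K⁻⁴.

q ≈ 1040 W/m²

Each of the 3 gaps contributes resistance (2/ε − 1) = 2/0.52 − 1 = 2.846; total = 8.538.
q = σ(T₁⁴ − T₂⁴) / 8.538 = 5.67×10⁻⁸ × 1.57×10^11 / 8.538 = 1040 W/m².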